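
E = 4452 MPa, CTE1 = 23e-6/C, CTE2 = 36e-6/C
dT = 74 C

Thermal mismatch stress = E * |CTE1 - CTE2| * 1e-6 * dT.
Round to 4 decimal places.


= 4452 * 13e-6 * 74
= 4.2828 MPa

4.2828


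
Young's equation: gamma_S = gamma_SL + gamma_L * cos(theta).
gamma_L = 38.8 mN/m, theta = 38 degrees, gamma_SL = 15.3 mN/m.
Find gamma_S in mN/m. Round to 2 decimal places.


cos(38 deg) = 0.788011
gamma_S = 15.3 + 38.8 * 0.788011
= 45.87 mN/m

45.87


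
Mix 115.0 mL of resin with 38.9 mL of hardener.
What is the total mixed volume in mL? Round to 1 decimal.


Total = 115.0 + 38.9 = 153.9 mL

153.9


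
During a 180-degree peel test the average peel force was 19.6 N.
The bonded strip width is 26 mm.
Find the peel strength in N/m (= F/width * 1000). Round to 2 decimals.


Peel strength = F/width * 1000
= 19.6 / 26 * 1000
= 753.85 N/m

753.85


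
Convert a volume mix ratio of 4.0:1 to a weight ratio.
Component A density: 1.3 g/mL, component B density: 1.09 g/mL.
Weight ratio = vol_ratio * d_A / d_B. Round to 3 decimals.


= 4.0 * 1.3 / 1.09 = 4.771

4.771


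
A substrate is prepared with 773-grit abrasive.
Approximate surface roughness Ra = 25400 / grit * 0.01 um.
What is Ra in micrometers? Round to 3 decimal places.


Ra = 25400 / 773 * 0.01 = 0.329 um

0.329


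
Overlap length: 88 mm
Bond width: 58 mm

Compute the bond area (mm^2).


Bond area = 88 * 58 = 5104 mm^2

5104


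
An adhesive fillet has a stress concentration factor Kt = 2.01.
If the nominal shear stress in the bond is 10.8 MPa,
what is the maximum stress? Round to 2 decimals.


Max stress = 10.8 * 2.01 = 21.71 MPa

21.71


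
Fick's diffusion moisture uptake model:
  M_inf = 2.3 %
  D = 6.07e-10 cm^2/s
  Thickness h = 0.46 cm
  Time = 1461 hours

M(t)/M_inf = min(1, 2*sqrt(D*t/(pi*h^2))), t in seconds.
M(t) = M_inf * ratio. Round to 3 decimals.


t_sec = 1461 * 3600 = 5259600
ratio = 2*sqrt(6.07e-10*5259600/(pi*0.46^2))
= min(1, 0.138602)
= 0.138602
M(t) = 2.3 * 0.138602 = 0.319 %

0.319


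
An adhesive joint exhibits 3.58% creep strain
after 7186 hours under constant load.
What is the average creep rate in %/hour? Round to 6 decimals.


Creep rate = strain / time
= 3.58 / 7186
= 0.000498 %/h

0.000498


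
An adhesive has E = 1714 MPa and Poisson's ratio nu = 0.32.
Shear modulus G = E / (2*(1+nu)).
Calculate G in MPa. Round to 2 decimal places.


G = 1714 / (2*(1+0.32))
= 1714 / 2.64
= 649.24 MPa

649.24


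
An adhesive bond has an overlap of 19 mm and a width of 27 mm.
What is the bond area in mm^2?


Bond area = overlap * width
= 19 * 27
= 513 mm^2

513


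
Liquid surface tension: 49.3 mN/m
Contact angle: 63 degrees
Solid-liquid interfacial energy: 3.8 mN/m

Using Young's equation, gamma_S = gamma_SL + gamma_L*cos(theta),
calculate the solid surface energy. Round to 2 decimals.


gamma_S = 3.8 + 49.3 * cos(63)
= 26.18 mN/m

26.18


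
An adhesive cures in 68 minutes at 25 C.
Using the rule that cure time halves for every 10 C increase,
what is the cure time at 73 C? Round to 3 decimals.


Factor = 2^((73 - 25) / 10) = 27.8576
Cure time = 68 / 27.8576
= 2.441 minutes

2.441


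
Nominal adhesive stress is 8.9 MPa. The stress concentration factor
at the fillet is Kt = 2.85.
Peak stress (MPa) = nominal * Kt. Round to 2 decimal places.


Peak = 8.9 * 2.85 = 25.37 MPa

25.37


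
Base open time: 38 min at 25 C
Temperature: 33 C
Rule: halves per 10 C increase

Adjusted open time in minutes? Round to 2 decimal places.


Acceleration = 2^((33-25)/10) = 1.7411
Open time = 38 / 1.7411 = 21.83 min

21.83


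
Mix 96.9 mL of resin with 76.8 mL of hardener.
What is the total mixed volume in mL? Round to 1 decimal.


Total = 96.9 + 76.8 = 173.7 mL

173.7


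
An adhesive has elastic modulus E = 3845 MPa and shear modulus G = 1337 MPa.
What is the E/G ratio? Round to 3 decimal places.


E/G = 3845 / 1337 = 2.876

2.876


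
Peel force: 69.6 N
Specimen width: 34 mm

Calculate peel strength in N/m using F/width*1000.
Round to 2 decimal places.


Peel strength = 69.6 / 34 * 1000 = 2047.06 N/m

2047.06


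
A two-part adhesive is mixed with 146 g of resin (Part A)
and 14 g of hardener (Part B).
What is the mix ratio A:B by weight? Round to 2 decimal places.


Mix ratio = mass_A / mass_B
= 146 / 14
= 10.43

10.43


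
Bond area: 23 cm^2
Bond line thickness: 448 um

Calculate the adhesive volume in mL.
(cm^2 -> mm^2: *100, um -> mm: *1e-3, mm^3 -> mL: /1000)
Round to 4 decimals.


V = 23*100 * 448*1e-3 / 1000
= 1.0304 mL

1.0304


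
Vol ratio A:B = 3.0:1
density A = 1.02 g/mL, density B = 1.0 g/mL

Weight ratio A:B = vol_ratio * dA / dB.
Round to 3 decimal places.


Weight ratio = 3.0 * 1.02 / 1.0
= 3.060

3.060


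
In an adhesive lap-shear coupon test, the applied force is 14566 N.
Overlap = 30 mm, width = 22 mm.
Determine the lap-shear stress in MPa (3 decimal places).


stress = F / (overlap * width)
= 14566 / (30 * 22)
= 22.070 MPa

22.070


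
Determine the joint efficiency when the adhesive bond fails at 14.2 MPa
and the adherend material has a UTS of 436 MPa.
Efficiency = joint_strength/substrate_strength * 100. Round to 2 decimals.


Joint efficiency = 14.2 / 436 * 100
= 3.26%

3.26


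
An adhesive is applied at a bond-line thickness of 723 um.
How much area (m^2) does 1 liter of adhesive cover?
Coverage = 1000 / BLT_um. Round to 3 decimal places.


Coverage = 1000 / 723 = 1.383 m^2

1.383


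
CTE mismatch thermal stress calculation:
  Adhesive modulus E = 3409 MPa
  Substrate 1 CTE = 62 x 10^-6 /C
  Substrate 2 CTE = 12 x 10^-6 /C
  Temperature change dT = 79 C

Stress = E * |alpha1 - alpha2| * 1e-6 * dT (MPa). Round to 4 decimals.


delta_alpha = |62 - 12| = 50 x 10^-6/C
Stress = 3409 * 50e-6 * 79
= 13.4656 MPa

13.4656


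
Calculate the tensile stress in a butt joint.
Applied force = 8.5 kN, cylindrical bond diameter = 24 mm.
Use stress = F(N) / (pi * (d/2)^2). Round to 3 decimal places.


A = pi * 12.0^2 = 452.3893 mm^2
sigma = 8500.0 / 452.3893 = 18.789 MPa

18.789


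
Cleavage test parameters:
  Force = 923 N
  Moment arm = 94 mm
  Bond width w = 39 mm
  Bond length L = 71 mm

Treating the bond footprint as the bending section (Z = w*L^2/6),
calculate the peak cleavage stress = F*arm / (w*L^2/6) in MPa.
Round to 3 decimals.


M = 923 * 94 = 86762 N*mm
Z = 39 * 71^2 / 6 = 196599 / 6 mm^3
sigma = M / Z = 6 * 86762 / 196599 = 520572 / 196599
= 2.648 MPa

2.648


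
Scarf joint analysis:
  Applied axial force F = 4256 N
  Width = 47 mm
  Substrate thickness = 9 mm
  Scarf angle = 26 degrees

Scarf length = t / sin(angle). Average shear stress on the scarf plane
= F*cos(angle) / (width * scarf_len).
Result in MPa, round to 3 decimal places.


Scarf length = 9 / sin(26 deg) = 20.5305 mm
cos(26 deg) = 0.898794
Shear = 4256 * 0.898794 / (47 * 20.5305)
= 3.964 MPa

3.964


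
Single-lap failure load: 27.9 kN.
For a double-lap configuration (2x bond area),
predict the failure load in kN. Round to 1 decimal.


Failure load = 27.9 * 2 = 55.8 kN

55.8


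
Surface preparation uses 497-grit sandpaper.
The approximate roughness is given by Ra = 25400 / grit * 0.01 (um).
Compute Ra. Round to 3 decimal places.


Ra = 25400 / 497 * 0.01
= 254 / 497
= 0.511 um

0.511


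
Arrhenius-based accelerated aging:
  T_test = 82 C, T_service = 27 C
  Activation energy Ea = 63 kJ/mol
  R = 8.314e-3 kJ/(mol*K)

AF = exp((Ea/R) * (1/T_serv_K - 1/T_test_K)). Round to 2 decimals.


T_test_K = 355.15, T_serv_K = 300.15
AF = exp((63/8.314e-3) * (1/300.15 - 1/355.15))
= 49.88

49.88


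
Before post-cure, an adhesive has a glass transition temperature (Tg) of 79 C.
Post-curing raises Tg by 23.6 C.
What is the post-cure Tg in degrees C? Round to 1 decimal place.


Tg_post = Tg_base + delta_Tg
= 79 + 23.6
= 102.6 C

102.6


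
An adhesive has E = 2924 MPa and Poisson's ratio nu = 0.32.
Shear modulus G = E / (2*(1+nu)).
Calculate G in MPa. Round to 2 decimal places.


G = 2924 / (2*(1+0.32))
= 2924 / 2.64
= 1107.58 MPa

1107.58


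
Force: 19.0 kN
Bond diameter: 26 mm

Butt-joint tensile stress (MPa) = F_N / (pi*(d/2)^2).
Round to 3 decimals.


F_N = 19.0 * 1000 = 19000.0 N
A = pi*(13.0)^2 = 530.9292 mm^2
stress = 19000.0 / 530.9292 = 35.786 MPa

35.786


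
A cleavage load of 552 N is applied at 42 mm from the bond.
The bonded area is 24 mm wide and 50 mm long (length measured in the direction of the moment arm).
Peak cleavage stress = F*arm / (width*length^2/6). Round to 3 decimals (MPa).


Moment = 552 * 42 = 23184 N*mm
Section modulus = 24 * 2500 / 6 = 60000 / 6 mm^3
Stress = 23184 / (60000 / 6) = 139104 / 60000
= 2.318 MPa

2.318


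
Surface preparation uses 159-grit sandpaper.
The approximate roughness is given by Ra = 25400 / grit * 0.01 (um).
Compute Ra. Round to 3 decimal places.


Ra = 25400 / 159 * 0.01
= 254 / 159
= 1.597 um

1.597


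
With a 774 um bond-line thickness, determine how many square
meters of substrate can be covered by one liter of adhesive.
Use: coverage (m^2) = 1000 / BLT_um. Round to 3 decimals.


Coverage = 1000 / 774 = 1.292 m^2

1.292


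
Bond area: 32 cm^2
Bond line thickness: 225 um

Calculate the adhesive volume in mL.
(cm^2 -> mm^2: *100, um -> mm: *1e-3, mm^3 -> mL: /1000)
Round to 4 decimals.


V = 32*100 * 225*1e-3 / 1000
= 0.7200 mL

0.7200


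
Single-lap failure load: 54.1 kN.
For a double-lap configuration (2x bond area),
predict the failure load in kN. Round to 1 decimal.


Failure load = 54.1 * 2 = 108.2 kN

108.2


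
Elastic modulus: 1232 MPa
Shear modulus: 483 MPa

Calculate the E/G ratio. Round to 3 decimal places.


E / G = 1232 / 483 = 2.551

2.551


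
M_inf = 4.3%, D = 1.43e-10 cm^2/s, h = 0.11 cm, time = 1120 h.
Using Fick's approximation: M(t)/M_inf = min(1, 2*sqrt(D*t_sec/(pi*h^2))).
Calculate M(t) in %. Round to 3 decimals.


t = 4032000 s
ratio = min(1, 2*sqrt(1.43e-10*4032000/(pi*0.0121)))
= 0.246315
M(t) = 4.3 * 0.246315 = 1.059%

1.059


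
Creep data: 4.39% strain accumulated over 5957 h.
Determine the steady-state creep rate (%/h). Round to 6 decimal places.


Rate = 4.39 / 5957 = 0.000737 %/h

0.000737


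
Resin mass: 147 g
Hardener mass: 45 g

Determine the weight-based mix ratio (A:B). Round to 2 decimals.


Ratio = 147 / 45 = 3.27

3.27


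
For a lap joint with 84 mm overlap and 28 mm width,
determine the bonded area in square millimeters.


Area = 84 * 28 = 2352 mm^2

2352


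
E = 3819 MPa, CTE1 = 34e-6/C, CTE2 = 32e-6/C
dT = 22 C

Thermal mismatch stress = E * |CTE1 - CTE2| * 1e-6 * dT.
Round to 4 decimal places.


= 3819 * 2e-6 * 22
= 0.1680 MPa

0.1680


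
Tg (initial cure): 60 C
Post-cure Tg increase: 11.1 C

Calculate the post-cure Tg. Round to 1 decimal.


Post-cure Tg = 60 + 11.1 = 71.1 C

71.1


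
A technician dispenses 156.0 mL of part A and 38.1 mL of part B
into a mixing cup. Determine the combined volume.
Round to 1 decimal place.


Combined volume = 156.0 + 38.1
= 194.1 mL

194.1


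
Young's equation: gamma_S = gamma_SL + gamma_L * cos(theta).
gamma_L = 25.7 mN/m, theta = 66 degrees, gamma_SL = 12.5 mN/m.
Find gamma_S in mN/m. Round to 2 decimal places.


cos(66 deg) = 0.406737
gamma_S = 12.5 + 25.7 * 0.406737
= 22.95 mN/m

22.95


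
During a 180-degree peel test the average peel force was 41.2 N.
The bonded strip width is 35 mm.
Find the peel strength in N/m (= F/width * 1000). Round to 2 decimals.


Peel strength = F/width * 1000
= 41.2 / 35 * 1000
= 1177.14 N/m

1177.14


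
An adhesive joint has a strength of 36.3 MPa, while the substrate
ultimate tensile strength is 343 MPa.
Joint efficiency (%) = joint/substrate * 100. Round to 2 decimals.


Efficiency = 36.3 / 343 * 100
= 10.58%

10.58


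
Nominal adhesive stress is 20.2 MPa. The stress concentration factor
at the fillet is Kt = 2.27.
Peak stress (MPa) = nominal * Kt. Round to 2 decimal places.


Peak = 20.2 * 2.27 = 45.85 MPa

45.85


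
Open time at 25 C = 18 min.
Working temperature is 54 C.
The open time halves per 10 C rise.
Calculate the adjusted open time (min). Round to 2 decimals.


factor = 2^((54 - 25) / 10) = 7.4643
ot = 18 / 7.4643 = 2.41 min

2.41


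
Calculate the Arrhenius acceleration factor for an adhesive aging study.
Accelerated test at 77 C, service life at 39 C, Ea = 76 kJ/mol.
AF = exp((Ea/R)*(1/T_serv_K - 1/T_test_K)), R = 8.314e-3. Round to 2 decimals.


T_test = 350.15 K, T_serv = 312.15 K
Ea/R = 76 / 0.008314 = 9141.21
AF = exp(9141.21 * (1/312.15 - 1/350.15))
= 24.00

24.00


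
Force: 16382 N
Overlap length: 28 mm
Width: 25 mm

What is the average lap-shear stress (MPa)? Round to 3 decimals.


Average shear stress = F / (overlap * width)
= 16382 / (28 * 25)
= 23.403 MPa

23.403


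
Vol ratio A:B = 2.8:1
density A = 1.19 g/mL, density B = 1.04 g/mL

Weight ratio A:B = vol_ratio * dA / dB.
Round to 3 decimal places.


Weight ratio = 2.8 * 1.19 / 1.04
= 3.204

3.204


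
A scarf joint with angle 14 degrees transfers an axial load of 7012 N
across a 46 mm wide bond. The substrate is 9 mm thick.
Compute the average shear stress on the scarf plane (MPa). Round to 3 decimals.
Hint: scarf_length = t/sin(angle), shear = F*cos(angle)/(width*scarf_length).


scarf_length = 9 / sin(14 deg) = 37.2021 mm
cos(14 deg) = 0.970296
shear stress = 7012 * 0.970296 / (46 * 37.2021)
= 3.976 MPa

3.976


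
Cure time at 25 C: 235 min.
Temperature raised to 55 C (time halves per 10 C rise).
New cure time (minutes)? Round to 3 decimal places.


Acceleration factor = 2^(30/10) = 8.0000
New time = 235 / 8.0000 = 29.375 min

29.375


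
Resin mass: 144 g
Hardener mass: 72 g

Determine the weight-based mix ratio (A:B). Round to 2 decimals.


Ratio = 144 / 72 = 2.00

2.00


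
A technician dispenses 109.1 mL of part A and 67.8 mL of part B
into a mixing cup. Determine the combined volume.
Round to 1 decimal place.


Combined volume = 109.1 + 67.8
= 176.9 mL

176.9


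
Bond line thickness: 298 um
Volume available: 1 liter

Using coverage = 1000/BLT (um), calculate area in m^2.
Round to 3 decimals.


1 L = 1e6 mm^3, thickness = 298 um = 0.298 mm
Area = 1e6 / 0.298 mm^2 = (1e6 / 0.298) / 1e6 m^2 = 1000 / 298 m^2
= 3.356 m^2

3.356


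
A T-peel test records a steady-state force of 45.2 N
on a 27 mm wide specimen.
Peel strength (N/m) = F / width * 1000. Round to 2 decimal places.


Peel strength = 45.2 / 27 * 1000
= 1674.07 N/m

1674.07


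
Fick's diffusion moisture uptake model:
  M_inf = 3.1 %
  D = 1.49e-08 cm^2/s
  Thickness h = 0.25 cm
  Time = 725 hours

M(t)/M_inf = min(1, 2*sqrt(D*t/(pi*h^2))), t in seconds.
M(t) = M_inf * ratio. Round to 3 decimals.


t_sec = 725 * 3600 = 2610000
ratio = 2*sqrt(1.49e-08*2610000/(pi*0.25^2))
= min(1, 0.890079)
= 0.890079
M(t) = 3.1 * 0.890079 = 2.759 %

2.759


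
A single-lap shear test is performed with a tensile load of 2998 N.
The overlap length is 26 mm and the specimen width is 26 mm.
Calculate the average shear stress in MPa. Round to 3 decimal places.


Shear stress = F / (overlap * width)
= 2998 / (26 * 26)
= 2998 / 676
= 4.435 MPa

4.435


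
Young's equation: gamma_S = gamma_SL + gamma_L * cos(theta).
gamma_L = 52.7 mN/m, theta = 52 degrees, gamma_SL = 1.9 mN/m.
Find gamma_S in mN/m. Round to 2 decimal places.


cos(52 deg) = 0.615661
gamma_S = 1.9 + 52.7 * 0.615661
= 34.35 mN/m

34.35


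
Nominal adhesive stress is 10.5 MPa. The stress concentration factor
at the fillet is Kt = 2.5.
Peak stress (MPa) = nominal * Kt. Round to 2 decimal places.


Peak = 10.5 * 2.5 = 26.25 MPa

26.25


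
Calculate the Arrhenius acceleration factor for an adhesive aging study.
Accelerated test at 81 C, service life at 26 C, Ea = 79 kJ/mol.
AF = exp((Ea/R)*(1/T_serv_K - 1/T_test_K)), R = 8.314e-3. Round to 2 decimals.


T_test = 354.15 K, T_serv = 299.15 K
Ea/R = 79 / 0.008314 = 9502.04
AF = exp(9502.04 * (1/299.15 - 1/354.15))
= 138.78

138.78


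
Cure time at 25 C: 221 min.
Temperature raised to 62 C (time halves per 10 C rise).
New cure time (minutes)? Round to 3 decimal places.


Acceleration factor = 2^(37/10) = 12.9960
New time = 221 / 12.9960 = 17.005 min

17.005


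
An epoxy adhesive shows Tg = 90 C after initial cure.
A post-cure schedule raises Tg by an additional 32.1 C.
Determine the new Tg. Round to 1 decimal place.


New Tg = 90 + 32.1
= 122.1 C

122.1


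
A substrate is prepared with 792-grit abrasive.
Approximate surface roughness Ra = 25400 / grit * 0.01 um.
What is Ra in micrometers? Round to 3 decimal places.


Ra = 25400 / 792 * 0.01 = 0.321 um

0.321


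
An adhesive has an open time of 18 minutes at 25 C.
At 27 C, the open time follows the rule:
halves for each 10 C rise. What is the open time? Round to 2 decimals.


Factor = 2^((27-25)/10) = 1.1487
Open time = 18 / 1.1487 = 15.67 min

15.67


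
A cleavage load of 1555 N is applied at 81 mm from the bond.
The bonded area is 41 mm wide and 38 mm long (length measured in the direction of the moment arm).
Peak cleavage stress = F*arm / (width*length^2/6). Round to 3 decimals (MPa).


Moment = 1555 * 81 = 125955 N*mm
Section modulus = 41 * 1444 / 6 = 59204 / 6 mm^3
Stress = 125955 / (59204 / 6) = 755730 / 59204
= 12.765 MPa

12.765


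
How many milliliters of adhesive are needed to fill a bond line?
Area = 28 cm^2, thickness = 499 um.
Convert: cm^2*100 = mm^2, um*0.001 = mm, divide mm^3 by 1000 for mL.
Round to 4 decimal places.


= (28 * 100) * (499 * 0.001) / 1000
= 1.3972 mL

1.3972


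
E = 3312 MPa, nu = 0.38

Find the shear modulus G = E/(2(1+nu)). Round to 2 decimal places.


G = 3312 / (2 * 1.38)
= 1200.00 MPa

1200.00


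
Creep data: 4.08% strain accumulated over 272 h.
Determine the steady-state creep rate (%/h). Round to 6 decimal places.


Rate = 4.08 / 272 = 0.015000 %/h

0.015000


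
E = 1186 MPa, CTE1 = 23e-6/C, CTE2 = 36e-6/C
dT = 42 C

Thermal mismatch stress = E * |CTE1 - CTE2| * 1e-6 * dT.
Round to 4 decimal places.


= 1186 * 13e-6 * 42
= 0.6476 MPa

0.6476


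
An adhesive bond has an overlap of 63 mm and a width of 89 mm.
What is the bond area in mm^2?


Bond area = overlap * width
= 63 * 89
= 5607 mm^2

5607


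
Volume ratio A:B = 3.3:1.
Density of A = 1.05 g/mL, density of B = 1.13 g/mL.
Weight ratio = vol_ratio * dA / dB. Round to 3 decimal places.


Wt ratio = 3.3 * 1.05 / 1.13
= 3.066

3.066


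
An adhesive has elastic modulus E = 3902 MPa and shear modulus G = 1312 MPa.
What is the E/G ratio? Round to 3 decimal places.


E/G = 3902 / 1312 = 2.974

2.974


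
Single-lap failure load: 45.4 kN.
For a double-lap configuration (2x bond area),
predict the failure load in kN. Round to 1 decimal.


Failure load = 45.4 * 2 = 90.8 kN

90.8


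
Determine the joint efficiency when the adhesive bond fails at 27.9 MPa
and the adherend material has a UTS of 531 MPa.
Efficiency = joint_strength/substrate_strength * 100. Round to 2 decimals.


Joint efficiency = 27.9 / 531 * 100
= 5.25%

5.25


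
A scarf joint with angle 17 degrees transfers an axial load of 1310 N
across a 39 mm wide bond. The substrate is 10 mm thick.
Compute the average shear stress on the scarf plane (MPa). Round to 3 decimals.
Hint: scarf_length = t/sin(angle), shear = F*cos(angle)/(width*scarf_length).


scarf_length = 10 / sin(17 deg) = 34.2030 mm
cos(17 deg) = 0.956305
shear stress = 1310 * 0.956305 / (39 * 34.2030)
= 0.939 MPa

0.939


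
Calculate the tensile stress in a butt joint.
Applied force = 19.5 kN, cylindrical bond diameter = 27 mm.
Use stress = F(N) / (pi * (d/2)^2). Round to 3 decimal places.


A = pi * 13.5^2 = 572.5553 mm^2
sigma = 19500.0 / 572.5553 = 34.058 MPa

34.058


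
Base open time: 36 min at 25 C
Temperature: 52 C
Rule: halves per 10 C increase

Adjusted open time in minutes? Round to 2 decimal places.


Acceleration = 2^((52-25)/10) = 6.4980
Open time = 36 / 6.4980 = 5.54 min

5.54


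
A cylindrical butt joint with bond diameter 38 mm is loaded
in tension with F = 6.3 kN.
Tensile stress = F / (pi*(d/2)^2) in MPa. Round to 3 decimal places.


Area = pi * (38/2)^2 = 1134.1149 mm^2
Stress = 6.3*1000 / 1134.1149
= 5.555 MPa

5.555


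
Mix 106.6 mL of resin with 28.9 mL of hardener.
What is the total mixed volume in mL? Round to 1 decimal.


Total = 106.6 + 28.9 = 135.5 mL

135.5


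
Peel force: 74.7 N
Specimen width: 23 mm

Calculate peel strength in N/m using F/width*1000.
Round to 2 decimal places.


Peel strength = 74.7 / 23 * 1000 = 3247.83 N/m

3247.83


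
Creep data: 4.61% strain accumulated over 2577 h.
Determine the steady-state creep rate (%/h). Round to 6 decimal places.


Rate = 4.61 / 2577 = 0.001789 %/h

0.001789


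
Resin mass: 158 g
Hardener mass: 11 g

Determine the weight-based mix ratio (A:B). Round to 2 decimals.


Ratio = 158 / 11 = 14.36

14.36


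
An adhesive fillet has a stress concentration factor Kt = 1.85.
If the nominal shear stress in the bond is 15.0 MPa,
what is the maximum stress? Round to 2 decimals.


Max stress = 15.0 * 1.85 = 27.75 MPa

27.75


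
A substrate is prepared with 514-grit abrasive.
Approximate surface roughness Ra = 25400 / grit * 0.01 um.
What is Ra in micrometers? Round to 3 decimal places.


Ra = 25400 / 514 * 0.01 = 0.494 um

0.494


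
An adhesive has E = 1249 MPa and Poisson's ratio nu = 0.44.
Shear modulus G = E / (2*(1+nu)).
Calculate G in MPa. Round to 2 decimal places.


G = 1249 / (2*(1+0.44))
= 1249 / 2.88
= 433.68 MPa

433.68


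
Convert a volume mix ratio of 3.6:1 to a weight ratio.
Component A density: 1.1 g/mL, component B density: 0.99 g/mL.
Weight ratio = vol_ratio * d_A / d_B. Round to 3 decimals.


= 3.6 * 1.1 / 0.99 = 4.000

4.000


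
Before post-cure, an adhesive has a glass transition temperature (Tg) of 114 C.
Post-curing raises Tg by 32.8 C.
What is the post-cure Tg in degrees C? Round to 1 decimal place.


Tg_post = Tg_base + delta_Tg
= 114 + 32.8
= 146.8 C

146.8


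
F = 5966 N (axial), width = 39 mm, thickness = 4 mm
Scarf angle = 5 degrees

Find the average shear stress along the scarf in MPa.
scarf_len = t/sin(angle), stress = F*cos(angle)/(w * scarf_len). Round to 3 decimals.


scarf_len = 4/sin(5 deg) = 45.8949
cos(5 deg) = 0.996195
stress = 5966*0.996195/(39*45.8949) = 3.320 MPa

3.320


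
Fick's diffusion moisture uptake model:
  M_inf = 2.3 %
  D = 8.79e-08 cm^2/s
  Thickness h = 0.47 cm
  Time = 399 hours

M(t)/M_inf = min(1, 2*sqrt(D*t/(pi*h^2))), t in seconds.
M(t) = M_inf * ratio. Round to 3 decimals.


t_sec = 399 * 3600 = 1436400
ratio = 2*sqrt(8.79e-08*1436400/(pi*0.47^2))
= min(1, 0.853079)
= 0.853079
M(t) = 2.3 * 0.853079 = 1.962 %

1.962


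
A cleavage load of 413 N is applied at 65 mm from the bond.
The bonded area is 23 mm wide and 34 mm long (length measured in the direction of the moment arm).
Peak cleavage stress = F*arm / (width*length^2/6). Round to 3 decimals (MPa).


Moment = 413 * 65 = 26845 N*mm
Section modulus = 23 * 1156 / 6 = 26588 / 6 mm^3
Stress = 26845 / (26588 / 6) = 161070 / 26588
= 6.058 MPa

6.058


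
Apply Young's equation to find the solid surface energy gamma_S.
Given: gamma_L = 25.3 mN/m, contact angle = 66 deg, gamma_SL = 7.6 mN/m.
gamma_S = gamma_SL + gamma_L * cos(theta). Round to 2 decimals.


theta_rad = 66 * pi/180 = 1.151917
gamma_S = 7.6 + 25.3 * cos(1.151917)
= 17.89 mN/m

17.89


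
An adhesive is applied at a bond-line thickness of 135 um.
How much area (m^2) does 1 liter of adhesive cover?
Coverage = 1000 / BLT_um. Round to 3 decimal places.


Coverage = 1000 / 135 = 7.407 m^2

7.407


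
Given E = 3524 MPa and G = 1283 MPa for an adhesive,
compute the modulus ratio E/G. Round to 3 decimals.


E/G ratio = 3524 / 1283 = 2.747

2.747


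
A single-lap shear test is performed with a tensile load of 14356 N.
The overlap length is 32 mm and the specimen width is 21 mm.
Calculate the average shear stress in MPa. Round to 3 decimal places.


Shear stress = F / (overlap * width)
= 14356 / (32 * 21)
= 14356 / 672
= 21.363 MPa

21.363


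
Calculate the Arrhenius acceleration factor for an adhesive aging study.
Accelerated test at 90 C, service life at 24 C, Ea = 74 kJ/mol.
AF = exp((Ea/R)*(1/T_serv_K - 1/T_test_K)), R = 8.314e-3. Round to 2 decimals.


T_test = 363.15 K, T_serv = 297.15 K
Ea/R = 74 / 0.008314 = 8900.65
AF = exp(8900.65 * (1/297.15 - 1/363.15))
= 231.32

231.32


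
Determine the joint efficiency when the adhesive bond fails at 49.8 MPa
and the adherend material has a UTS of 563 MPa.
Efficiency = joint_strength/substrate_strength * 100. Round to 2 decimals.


Joint efficiency = 49.8 / 563 * 100
= 8.85%

8.85


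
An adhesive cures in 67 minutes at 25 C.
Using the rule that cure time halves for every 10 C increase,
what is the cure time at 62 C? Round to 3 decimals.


Factor = 2^((62 - 25) / 10) = 12.9960
Cure time = 67 / 12.9960
= 5.155 minutes

5.155


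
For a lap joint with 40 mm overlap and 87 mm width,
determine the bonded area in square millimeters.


Area = 40 * 87 = 3480 mm^2

3480


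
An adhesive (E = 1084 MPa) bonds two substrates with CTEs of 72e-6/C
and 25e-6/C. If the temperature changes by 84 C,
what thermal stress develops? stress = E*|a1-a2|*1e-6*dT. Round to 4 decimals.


Stress = 1084 * |72 - 25| * 1e-6 * 84
= 4.2796 MPa

4.2796


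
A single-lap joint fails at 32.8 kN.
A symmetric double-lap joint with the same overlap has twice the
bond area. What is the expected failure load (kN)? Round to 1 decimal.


Double-lap load = 2 * 32.8 = 65.6 kN

65.6


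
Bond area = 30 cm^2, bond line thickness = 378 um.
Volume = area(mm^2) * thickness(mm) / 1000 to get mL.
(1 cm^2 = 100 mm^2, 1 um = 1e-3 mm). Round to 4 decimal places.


area_mm2 = 30 * 100 = 3000
blt_mm = 378 * 1e-3 = 0.378
vol_mm3 = 3000 * 0.378 = 1134.0
vol_mL = 1134.0 / 1000 = 1.1340 mL

1.1340


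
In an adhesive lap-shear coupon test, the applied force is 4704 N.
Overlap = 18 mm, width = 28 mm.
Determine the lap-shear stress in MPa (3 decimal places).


stress = F / (overlap * width)
= 4704 / (18 * 28)
= 9.333 MPa

9.333


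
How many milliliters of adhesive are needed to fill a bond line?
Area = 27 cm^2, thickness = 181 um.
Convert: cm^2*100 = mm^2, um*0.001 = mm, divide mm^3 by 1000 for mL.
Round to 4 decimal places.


= (27 * 100) * (181 * 0.001) / 1000
= 0.4887 mL

0.4887


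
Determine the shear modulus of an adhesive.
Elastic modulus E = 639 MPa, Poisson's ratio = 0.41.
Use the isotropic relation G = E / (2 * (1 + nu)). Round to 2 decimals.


G = 639 / (2*(1+0.41)) = 639 / 2.82
= 226.60 MPa

226.60


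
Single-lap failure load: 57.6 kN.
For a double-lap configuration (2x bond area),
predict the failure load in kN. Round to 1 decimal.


Failure load = 57.6 * 2 = 115.2 kN

115.2


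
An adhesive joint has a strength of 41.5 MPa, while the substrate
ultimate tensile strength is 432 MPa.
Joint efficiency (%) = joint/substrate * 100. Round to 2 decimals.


Efficiency = 41.5 / 432 * 100
= 9.61%

9.61


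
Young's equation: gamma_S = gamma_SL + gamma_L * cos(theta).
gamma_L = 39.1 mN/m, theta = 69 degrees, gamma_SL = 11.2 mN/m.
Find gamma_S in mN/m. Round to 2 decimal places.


cos(69 deg) = 0.358368
gamma_S = 11.2 + 39.1 * 0.358368
= 25.21 mN/m

25.21


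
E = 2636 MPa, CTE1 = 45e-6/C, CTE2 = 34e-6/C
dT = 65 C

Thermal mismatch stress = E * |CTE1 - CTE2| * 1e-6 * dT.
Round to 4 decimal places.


= 2636 * 11e-6 * 65
= 1.8847 MPa

1.8847


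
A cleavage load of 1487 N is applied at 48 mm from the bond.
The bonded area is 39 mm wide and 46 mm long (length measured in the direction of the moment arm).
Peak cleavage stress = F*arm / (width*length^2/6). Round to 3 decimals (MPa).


Moment = 1487 * 48 = 71376 N*mm
Section modulus = 39 * 2116 / 6 = 82524 / 6 mm^3
Stress = 71376 / (82524 / 6) = 428256 / 82524
= 5.189 MPa

5.189


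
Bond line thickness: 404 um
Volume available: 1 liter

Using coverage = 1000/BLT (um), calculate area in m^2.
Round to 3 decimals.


1 L = 1e6 mm^3, thickness = 404 um = 0.404 mm
Area = 1e6 / 0.404 mm^2 = (1e6 / 0.404) / 1e6 m^2 = 1000 / 404 m^2
= 2.475 m^2

2.475


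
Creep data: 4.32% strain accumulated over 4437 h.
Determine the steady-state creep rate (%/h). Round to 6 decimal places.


Rate = 4.32 / 4437 = 0.000974 %/h

0.000974


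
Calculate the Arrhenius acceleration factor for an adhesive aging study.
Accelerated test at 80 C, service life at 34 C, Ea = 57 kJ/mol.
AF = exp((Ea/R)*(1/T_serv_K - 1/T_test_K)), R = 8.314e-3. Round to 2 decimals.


T_test = 353.15 K, T_serv = 307.15 K
Ea/R = 57 / 0.008314 = 6855.91
AF = exp(6855.91 * (1/307.15 - 1/353.15))
= 18.31

18.31


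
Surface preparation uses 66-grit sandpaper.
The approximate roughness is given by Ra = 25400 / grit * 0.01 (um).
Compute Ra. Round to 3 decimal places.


Ra = 25400 / 66 * 0.01
= 254 / 66
= 3.848 um

3.848


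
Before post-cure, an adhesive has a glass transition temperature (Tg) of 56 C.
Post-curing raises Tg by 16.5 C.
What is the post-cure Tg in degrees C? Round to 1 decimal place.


Tg_post = Tg_base + delta_Tg
= 56 + 16.5
= 72.5 C

72.5


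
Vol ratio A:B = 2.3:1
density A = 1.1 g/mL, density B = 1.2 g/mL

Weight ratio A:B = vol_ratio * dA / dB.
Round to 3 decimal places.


Weight ratio = 2.3 * 1.1 / 1.2
= 2.108

2.108


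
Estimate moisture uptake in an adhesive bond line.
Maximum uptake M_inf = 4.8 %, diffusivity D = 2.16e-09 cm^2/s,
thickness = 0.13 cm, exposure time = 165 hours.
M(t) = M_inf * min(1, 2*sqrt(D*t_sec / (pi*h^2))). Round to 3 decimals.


Convert time: 165 h = 594000 s
ratio = min(1, 2*sqrt(2.16e-09*594000/(pi*0.13^2)))
= 0.310908
M(t) = 4.8 * 0.310908 = 1.492%

1.492


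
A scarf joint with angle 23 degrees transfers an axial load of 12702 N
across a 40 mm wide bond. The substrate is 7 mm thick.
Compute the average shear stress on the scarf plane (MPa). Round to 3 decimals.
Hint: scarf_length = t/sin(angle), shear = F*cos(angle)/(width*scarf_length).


scarf_length = 7 / sin(23 deg) = 17.9151 mm
cos(23 deg) = 0.920505
shear stress = 12702 * 0.920505 / (40 * 17.9151)
= 16.316 MPa

16.316


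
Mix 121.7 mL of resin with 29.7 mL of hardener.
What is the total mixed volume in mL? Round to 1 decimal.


Total = 121.7 + 29.7 = 151.4 mL

151.4


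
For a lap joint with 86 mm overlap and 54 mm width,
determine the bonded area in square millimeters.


Area = 86 * 54 = 4644 mm^2

4644


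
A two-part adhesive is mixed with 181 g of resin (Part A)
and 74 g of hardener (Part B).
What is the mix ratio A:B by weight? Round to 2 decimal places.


Mix ratio = mass_A / mass_B
= 181 / 74
= 2.45

2.45


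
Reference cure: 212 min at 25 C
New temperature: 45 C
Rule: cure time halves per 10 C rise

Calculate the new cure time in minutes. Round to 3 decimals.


factor = 2^((45-25)/10) = 4.0000
t_new = 212 / 4.0000 = 53.000 min

53.000


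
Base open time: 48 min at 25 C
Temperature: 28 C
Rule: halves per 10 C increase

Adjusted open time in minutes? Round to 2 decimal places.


Acceleration = 2^((28-25)/10) = 1.2311
Open time = 48 / 1.2311 = 38.99 min

38.99


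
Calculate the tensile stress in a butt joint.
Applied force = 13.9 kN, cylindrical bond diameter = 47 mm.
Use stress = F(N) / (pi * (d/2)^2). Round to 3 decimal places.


A = pi * 23.5^2 = 1734.9445 mm^2
sigma = 13900.0 / 1734.9445 = 8.012 MPa

8.012


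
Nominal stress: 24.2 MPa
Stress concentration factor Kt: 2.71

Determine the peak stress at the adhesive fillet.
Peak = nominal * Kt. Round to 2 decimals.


Peak stress = 24.2 * 2.71
= 65.58 MPa

65.58


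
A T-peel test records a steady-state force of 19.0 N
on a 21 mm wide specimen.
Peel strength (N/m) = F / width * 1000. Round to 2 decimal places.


Peel strength = 19.0 / 21 * 1000
= 904.76 N/m

904.76


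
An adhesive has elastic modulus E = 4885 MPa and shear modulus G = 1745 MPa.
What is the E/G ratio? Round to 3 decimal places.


E/G = 4885 / 1745 = 2.799

2.799


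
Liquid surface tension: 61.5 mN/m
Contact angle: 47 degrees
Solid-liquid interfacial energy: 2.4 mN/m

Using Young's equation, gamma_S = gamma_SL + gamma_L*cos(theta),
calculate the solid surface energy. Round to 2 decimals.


gamma_S = 2.4 + 61.5 * cos(47)
= 44.34 mN/m

44.34


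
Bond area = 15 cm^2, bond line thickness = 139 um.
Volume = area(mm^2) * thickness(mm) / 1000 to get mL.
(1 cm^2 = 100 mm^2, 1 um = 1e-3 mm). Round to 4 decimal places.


area_mm2 = 15 * 100 = 1500
blt_mm = 139 * 1e-3 = 0.139
vol_mm3 = 1500 * 0.139 = 208.5
vol_mL = 208.5 / 1000 = 0.2085 mL

0.2085


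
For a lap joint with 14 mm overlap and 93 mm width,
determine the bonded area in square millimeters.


Area = 14 * 93 = 1302 mm^2

1302


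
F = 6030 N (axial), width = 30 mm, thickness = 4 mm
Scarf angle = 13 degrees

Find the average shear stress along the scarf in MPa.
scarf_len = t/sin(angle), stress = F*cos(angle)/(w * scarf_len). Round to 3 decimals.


scarf_len = 4/sin(13 deg) = 17.7816
cos(13 deg) = 0.974370
stress = 6030*0.974370/(30*17.7816) = 11.014 MPa

11.014


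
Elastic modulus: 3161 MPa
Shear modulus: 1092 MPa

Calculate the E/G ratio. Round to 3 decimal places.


E / G = 3161 / 1092 = 2.895

2.895


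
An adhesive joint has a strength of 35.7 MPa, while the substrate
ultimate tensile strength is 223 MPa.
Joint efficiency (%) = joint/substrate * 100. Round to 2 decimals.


Efficiency = 35.7 / 223 * 100
= 16.01%

16.01


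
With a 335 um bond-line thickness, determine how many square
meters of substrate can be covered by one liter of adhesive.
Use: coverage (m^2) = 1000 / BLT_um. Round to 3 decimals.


Coverage = 1000 / 335 = 2.985 m^2

2.985


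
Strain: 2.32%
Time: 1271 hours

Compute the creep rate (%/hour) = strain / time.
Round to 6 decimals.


Creep rate = 2.32 / 1271
= 0.001825 %/h

0.001825


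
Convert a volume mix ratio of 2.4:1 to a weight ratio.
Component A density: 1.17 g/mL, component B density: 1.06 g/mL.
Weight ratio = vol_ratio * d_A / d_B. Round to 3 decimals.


= 2.4 * 1.17 / 1.06 = 2.649

2.649


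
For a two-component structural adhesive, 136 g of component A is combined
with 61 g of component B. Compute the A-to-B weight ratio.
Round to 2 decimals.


Weight ratio A:B = 136 / 61
= 2.23

2.23


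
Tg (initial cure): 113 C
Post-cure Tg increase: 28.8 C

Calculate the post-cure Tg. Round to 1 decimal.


Post-cure Tg = 113 + 28.8 = 141.8 C

141.8


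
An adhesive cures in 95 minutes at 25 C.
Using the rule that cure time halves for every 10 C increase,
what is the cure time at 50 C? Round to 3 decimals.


Factor = 2^((50 - 25) / 10) = 5.6569
Cure time = 95 / 5.6569
= 16.794 minutes

16.794


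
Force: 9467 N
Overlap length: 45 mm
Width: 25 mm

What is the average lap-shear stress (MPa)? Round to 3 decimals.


Average shear stress = F / (overlap * width)
= 9467 / (45 * 25)
= 8.415 MPa

8.415


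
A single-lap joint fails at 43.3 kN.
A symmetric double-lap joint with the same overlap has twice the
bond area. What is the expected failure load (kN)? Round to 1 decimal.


Double-lap load = 2 * 43.3 = 86.6 kN

86.6


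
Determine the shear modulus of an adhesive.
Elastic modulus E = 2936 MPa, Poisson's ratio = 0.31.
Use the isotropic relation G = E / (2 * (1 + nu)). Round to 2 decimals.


G = 2936 / (2*(1+0.31)) = 2936 / 2.62
= 1120.61 MPa

1120.61


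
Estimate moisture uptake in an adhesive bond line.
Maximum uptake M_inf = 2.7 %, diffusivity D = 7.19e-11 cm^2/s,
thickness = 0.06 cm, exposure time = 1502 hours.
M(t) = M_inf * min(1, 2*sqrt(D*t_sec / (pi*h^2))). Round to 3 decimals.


Convert time: 1502 h = 5407200 s
ratio = min(1, 2*sqrt(7.19e-11*5407200/(pi*0.06^2)))
= 0.370813
M(t) = 2.7 * 0.370813 = 1.001%

1.001


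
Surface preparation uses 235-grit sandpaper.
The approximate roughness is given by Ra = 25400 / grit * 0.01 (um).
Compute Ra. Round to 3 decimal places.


Ra = 25400 / 235 * 0.01
= 254 / 235
= 1.081 um

1.081


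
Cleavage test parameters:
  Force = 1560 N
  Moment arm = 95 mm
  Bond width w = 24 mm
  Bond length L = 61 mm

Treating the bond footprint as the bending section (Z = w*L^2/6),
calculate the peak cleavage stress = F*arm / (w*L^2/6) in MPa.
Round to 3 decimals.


M = 1560 * 95 = 148200 N*mm
Z = 24 * 61^2 / 6 = 89304 / 6 mm^3
sigma = M / Z = 6 * 148200 / 89304 = 889200 / 89304
= 9.957 MPa

9.957


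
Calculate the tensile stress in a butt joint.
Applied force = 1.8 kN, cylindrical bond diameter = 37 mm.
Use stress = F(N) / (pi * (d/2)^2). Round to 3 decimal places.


A = pi * 18.5^2 = 1075.2101 mm^2
sigma = 1800.0 / 1075.2101 = 1.674 MPa

1.674


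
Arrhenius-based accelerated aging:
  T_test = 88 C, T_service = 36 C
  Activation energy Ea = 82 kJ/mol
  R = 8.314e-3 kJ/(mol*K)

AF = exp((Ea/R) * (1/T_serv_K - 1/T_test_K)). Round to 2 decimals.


T_test_K = 361.15, T_serv_K = 309.15
AF = exp((82/8.314e-3) * (1/309.15 - 1/361.15))
= 98.85

98.85


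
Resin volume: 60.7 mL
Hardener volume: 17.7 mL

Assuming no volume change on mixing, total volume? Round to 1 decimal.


V_total = 60.7 + 17.7 = 78.4 mL

78.4


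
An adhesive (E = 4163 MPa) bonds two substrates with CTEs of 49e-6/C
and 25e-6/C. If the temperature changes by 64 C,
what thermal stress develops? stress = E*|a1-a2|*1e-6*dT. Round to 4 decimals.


Stress = 4163 * |49 - 25| * 1e-6 * 64
= 6.3944 MPa

6.3944


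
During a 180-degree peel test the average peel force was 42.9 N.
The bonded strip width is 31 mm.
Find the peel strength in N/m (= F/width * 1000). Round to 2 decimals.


Peel strength = F/width * 1000
= 42.9 / 31 * 1000
= 1383.87 N/m

1383.87


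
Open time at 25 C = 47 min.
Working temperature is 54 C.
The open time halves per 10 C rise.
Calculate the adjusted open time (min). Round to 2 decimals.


factor = 2^((54 - 25) / 10) = 7.4643
ot = 47 / 7.4643 = 6.30 min

6.30


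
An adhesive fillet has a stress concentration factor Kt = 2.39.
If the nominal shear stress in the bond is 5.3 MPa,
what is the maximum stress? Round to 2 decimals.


Max stress = 5.3 * 2.39 = 12.67 MPa

12.67


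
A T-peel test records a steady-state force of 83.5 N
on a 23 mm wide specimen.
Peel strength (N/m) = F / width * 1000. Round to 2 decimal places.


Peel strength = 83.5 / 23 * 1000
= 3630.43 N/m

3630.43


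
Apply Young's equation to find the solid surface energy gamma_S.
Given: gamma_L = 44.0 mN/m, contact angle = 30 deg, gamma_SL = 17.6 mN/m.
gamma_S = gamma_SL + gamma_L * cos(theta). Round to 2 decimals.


theta_rad = 30 * pi/180 = 0.523599
gamma_S = 17.6 + 44.0 * cos(0.523599)
= 55.71 mN/m

55.71


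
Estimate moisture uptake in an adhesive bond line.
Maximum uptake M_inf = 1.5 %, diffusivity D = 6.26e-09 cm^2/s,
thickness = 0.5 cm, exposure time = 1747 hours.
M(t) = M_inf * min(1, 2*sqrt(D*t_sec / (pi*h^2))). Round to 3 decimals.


Convert time: 1747 h = 6289200 s
ratio = min(1, 2*sqrt(6.26e-09*6289200/(pi*0.5^2)))
= 0.447785
M(t) = 1.5 * 0.447785 = 0.672%

0.672


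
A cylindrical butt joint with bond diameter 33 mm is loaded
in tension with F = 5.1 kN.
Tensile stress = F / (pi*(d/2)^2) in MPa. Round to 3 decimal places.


Area = pi * (33/2)^2 = 855.2986 mm^2
Stress = 5.1*1000 / 855.2986
= 5.963 MPa

5.963


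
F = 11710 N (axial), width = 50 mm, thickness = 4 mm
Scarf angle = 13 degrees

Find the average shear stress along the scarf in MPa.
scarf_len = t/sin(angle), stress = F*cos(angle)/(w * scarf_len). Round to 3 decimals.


scarf_len = 4/sin(13 deg) = 17.7816
cos(13 deg) = 0.974370
stress = 11710*0.974370/(50*17.7816) = 12.833 MPa

12.833
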